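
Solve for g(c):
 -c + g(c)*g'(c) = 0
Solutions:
 g(c) = -sqrt(C1 + c^2)
 g(c) = sqrt(C1 + c^2)


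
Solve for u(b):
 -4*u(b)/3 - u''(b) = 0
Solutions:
 u(b) = C1*sin(2*sqrt(3)*b/3) + C2*cos(2*sqrt(3)*b/3)


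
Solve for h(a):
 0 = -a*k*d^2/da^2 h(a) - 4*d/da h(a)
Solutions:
 h(a) = C1 + a^(((re(k) - 4)*re(k) + im(k)^2)/(re(k)^2 + im(k)^2))*(C2*sin(4*log(a)*Abs(im(k))/(re(k)^2 + im(k)^2)) + C3*cos(4*log(a)*im(k)/(re(k)^2 + im(k)^2)))


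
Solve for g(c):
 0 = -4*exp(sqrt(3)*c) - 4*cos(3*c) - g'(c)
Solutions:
 g(c) = C1 - 4*sqrt(3)*exp(sqrt(3)*c)/3 - 4*sin(3*c)/3


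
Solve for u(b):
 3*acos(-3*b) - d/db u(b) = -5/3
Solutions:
 u(b) = C1 + 3*b*acos(-3*b) + 5*b/3 + sqrt(1 - 9*b^2)


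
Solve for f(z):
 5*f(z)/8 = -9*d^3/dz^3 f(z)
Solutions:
 f(z) = C3*exp(-15^(1/3)*z/6) + (C1*sin(3^(5/6)*5^(1/3)*z/12) + C2*cos(3^(5/6)*5^(1/3)*z/12))*exp(15^(1/3)*z/12)


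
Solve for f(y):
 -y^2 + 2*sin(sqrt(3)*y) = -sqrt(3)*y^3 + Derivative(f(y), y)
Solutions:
 f(y) = C1 + sqrt(3)*y^4/4 - y^3/3 - 2*sqrt(3)*cos(sqrt(3)*y)/3


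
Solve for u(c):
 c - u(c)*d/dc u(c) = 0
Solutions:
 u(c) = -sqrt(C1 + c^2)
 u(c) = sqrt(C1 + c^2)


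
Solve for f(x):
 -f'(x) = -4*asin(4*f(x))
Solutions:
 Integral(1/asin(4*_y), (_y, f(x))) = C1 + 4*x


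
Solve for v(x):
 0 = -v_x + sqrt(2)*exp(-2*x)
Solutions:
 v(x) = C1 - sqrt(2)*exp(-2*x)/2


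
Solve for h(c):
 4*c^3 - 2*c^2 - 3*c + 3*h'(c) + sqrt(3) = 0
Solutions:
 h(c) = C1 - c^4/3 + 2*c^3/9 + c^2/2 - sqrt(3)*c/3


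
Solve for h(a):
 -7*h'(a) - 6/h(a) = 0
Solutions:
 h(a) = -sqrt(C1 - 84*a)/7
 h(a) = sqrt(C1 - 84*a)/7


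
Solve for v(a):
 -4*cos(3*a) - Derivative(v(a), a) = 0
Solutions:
 v(a) = C1 - 4*sin(3*a)/3


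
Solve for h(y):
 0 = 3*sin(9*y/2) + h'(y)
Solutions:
 h(y) = C1 + 2*cos(9*y/2)/3


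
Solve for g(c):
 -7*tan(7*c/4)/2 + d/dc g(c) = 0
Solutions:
 g(c) = C1 - 2*log(cos(7*c/4))


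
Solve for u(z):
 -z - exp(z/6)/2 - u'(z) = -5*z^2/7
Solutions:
 u(z) = C1 + 5*z^3/21 - z^2/2 - 3*exp(z/6)


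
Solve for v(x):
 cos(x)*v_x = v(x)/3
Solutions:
 v(x) = C1*(sin(x) + 1)^(1/6)/(sin(x) - 1)^(1/6)


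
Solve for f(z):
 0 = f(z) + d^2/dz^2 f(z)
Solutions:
 f(z) = C1*sin(z) + C2*cos(z)


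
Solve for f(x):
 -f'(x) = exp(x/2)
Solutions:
 f(x) = C1 - 2*exp(x/2)


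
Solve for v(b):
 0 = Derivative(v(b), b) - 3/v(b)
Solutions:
 v(b) = -sqrt(C1 + 6*b)
 v(b) = sqrt(C1 + 6*b)


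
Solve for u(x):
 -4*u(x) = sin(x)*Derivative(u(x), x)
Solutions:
 u(x) = C1*(cos(x)^2 + 2*cos(x) + 1)/(cos(x)^2 - 2*cos(x) + 1)


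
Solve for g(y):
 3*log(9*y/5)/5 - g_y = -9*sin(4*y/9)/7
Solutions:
 g(y) = C1 + 3*y*log(y)/5 - 3*y*log(5)/5 - 3*y/5 + 6*y*log(3)/5 - 81*cos(4*y/9)/28


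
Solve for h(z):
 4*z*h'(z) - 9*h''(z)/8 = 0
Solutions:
 h(z) = C1 + C2*erfi(4*z/3)


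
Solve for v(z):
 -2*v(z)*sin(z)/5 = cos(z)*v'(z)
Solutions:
 v(z) = C1*cos(z)^(2/5)


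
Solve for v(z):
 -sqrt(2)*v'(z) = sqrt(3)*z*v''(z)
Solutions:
 v(z) = C1 + C2*z^(1 - sqrt(6)/3)


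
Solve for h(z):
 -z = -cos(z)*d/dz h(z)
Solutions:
 h(z) = C1 + Integral(z/cos(z), z)


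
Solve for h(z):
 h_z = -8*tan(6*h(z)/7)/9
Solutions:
 h(z) = -7*asin(C1*exp(-16*z/21))/6 + 7*pi/6
 h(z) = 7*asin(C1*exp(-16*z/21))/6


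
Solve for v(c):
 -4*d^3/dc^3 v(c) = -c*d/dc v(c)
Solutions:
 v(c) = C1 + Integral(C2*airyai(2^(1/3)*c/2) + C3*airybi(2^(1/3)*c/2), c)


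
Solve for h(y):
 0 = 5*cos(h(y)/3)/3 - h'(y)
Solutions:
 -5*y/3 - 3*log(sin(h(y)/3) - 1)/2 + 3*log(sin(h(y)/3) + 1)/2 = C1


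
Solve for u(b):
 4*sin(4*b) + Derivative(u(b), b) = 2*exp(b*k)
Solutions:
 u(b) = C1 + cos(4*b) + 2*exp(b*k)/k


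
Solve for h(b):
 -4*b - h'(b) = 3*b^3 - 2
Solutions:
 h(b) = C1 - 3*b^4/4 - 2*b^2 + 2*b


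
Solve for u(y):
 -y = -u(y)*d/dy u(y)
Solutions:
 u(y) = -sqrt(C1 + y^2)
 u(y) = sqrt(C1 + y^2)


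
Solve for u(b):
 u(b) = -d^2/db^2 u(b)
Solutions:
 u(b) = C1*sin(b) + C2*cos(b)


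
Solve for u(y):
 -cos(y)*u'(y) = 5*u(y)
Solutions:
 u(y) = C1*sqrt(sin(y) - 1)*(sin(y)^2 - 2*sin(y) + 1)/(sqrt(sin(y) + 1)*(sin(y)^2 + 2*sin(y) + 1))


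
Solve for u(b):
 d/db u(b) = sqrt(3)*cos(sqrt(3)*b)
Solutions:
 u(b) = C1 + sin(sqrt(3)*b)


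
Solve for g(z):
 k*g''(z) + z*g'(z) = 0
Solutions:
 g(z) = C1 + C2*sqrt(k)*erf(sqrt(2)*z*sqrt(1/k)/2)


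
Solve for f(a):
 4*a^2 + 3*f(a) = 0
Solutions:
 f(a) = -4*a^2/3


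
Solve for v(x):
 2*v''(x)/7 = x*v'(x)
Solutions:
 v(x) = C1 + C2*erfi(sqrt(7)*x/2)


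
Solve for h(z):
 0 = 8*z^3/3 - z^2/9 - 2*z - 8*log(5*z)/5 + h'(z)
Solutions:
 h(z) = C1 - 2*z^4/3 + z^3/27 + z^2 + 8*z*log(z)/5 - 8*z/5 + 8*z*log(5)/5


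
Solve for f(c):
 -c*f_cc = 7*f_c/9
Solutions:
 f(c) = C1 + C2*c^(2/9)


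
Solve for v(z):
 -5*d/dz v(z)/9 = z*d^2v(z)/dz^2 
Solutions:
 v(z) = C1 + C2*z^(4/9)


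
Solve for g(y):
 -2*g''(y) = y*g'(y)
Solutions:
 g(y) = C1 + C2*erf(y/2)


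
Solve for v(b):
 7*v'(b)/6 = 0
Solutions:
 v(b) = C1


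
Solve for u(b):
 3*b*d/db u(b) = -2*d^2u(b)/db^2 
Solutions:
 u(b) = C1 + C2*erf(sqrt(3)*b/2)


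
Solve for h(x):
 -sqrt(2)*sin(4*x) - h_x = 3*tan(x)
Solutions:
 h(x) = C1 + 3*log(cos(x)) + sqrt(2)*cos(4*x)/4


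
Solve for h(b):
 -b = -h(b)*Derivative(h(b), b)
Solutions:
 h(b) = -sqrt(C1 + b^2)
 h(b) = sqrt(C1 + b^2)


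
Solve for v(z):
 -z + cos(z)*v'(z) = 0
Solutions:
 v(z) = C1 + Integral(z/cos(z), z)


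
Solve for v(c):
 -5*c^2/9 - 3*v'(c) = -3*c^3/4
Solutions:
 v(c) = C1 + c^4/16 - 5*c^3/81


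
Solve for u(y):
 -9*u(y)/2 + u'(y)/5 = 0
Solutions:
 u(y) = C1*exp(45*y/2)


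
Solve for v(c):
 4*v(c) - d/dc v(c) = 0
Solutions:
 v(c) = C1*exp(4*c)


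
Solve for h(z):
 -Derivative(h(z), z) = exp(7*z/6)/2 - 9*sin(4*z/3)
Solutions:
 h(z) = C1 - 3*exp(7*z/6)/7 - 27*cos(4*z/3)/4


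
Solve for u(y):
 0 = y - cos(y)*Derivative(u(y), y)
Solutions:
 u(y) = C1 + Integral(y/cos(y), y)


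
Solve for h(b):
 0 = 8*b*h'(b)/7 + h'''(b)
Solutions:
 h(b) = C1 + Integral(C2*airyai(-2*7^(2/3)*b/7) + C3*airybi(-2*7^(2/3)*b/7), b)


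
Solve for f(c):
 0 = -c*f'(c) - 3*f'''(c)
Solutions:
 f(c) = C1 + Integral(C2*airyai(-3^(2/3)*c/3) + C3*airybi(-3^(2/3)*c/3), c)


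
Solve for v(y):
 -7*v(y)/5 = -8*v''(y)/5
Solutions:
 v(y) = C1*exp(-sqrt(14)*y/4) + C2*exp(sqrt(14)*y/4)


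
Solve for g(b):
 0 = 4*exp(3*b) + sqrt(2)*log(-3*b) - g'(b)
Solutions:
 g(b) = C1 + sqrt(2)*b*log(-b) + sqrt(2)*b*(-1 + log(3)) + 4*exp(3*b)/3


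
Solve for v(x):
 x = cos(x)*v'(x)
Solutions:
 v(x) = C1 + Integral(x/cos(x), x)


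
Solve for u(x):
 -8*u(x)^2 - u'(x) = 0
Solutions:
 u(x) = 1/(C1 + 8*x)


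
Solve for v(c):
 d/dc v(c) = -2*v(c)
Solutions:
 v(c) = C1*exp(-2*c)


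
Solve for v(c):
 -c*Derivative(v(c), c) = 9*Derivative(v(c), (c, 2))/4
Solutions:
 v(c) = C1 + C2*erf(sqrt(2)*c/3)


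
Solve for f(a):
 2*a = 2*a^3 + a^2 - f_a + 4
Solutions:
 f(a) = C1 + a^4/2 + a^3/3 - a^2 + 4*a


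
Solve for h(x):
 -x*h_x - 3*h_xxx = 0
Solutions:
 h(x) = C1 + Integral(C2*airyai(-3^(2/3)*x/3) + C3*airybi(-3^(2/3)*x/3), x)


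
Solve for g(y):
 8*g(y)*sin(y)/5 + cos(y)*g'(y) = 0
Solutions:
 g(y) = C1*cos(y)^(8/5)


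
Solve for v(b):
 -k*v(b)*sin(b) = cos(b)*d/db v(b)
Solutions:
 v(b) = C1*exp(k*log(cos(b)))


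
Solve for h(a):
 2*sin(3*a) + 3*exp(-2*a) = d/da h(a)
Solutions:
 h(a) = C1 - 2*cos(3*a)/3 - 3*exp(-2*a)/2


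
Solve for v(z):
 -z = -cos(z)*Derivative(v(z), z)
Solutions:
 v(z) = C1 + Integral(z/cos(z), z)


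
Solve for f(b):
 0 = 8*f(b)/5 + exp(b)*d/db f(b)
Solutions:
 f(b) = C1*exp(8*exp(-b)/5)


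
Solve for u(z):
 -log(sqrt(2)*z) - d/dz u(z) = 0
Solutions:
 u(z) = C1 - z*log(z) - z*log(2)/2 + z


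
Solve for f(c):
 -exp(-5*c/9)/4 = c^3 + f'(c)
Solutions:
 f(c) = C1 - c^4/4 + 9*exp(-5*c/9)/20


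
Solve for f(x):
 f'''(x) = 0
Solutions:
 f(x) = C1 + C2*x + C3*x^2


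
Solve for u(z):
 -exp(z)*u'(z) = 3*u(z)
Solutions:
 u(z) = C1*exp(3*exp(-z))


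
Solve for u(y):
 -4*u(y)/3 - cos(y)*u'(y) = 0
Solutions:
 u(y) = C1*(sin(y) - 1)^(2/3)/(sin(y) + 1)^(2/3)


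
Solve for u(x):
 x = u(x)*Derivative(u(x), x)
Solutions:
 u(x) = -sqrt(C1 + x^2)
 u(x) = sqrt(C1 + x^2)


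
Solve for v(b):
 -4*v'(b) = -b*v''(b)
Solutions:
 v(b) = C1 + C2*b^5


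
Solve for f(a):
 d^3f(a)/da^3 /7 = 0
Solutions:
 f(a) = C1 + C2*a + C3*a^2


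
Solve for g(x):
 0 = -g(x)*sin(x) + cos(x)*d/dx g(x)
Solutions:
 g(x) = C1/cos(x)


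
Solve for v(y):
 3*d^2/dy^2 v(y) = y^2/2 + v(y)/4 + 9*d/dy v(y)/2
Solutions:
 v(y) = C1*exp(y*(9 - sqrt(93))/12) + C2*exp(y*(9 + sqrt(93))/12) - 2*y^2 + 72*y - 1344


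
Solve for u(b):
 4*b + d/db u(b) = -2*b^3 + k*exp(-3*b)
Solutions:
 u(b) = C1 - b^4/2 - 2*b^2 - k*exp(-3*b)/3


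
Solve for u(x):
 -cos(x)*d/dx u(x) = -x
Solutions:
 u(x) = C1 + Integral(x/cos(x), x)


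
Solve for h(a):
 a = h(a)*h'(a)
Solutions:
 h(a) = -sqrt(C1 + a^2)
 h(a) = sqrt(C1 + a^2)


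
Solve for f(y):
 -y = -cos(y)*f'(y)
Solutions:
 f(y) = C1 + Integral(y/cos(y), y)


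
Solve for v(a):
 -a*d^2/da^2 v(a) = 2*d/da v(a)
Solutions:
 v(a) = C1 + C2/a


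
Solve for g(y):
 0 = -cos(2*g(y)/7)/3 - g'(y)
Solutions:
 y/3 - 7*log(sin(2*g(y)/7) - 1)/4 + 7*log(sin(2*g(y)/7) + 1)/4 = C1


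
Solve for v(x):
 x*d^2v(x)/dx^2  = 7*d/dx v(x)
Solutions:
 v(x) = C1 + C2*x^8


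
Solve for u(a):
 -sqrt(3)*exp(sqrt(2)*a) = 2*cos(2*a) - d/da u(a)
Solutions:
 u(a) = C1 + sqrt(6)*exp(sqrt(2)*a)/2 + sin(2*a)


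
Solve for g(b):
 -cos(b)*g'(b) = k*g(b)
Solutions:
 g(b) = C1*exp(k*(log(sin(b) - 1) - log(sin(b) + 1))/2)


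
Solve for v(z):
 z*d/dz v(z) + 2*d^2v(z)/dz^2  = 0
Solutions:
 v(z) = C1 + C2*erf(z/2)


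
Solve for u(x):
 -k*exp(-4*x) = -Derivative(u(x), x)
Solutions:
 u(x) = C1 - k*exp(-4*x)/4


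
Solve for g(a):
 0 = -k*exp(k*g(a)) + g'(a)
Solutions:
 g(a) = Piecewise((log(-1/(C1*k + a*k^2))/k, Ne(k, 0)), (nan, True))
 g(a) = Piecewise((C1 + a*k, Eq(k, 0)), (nan, True))


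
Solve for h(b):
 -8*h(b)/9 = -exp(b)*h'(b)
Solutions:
 h(b) = C1*exp(-8*exp(-b)/9)


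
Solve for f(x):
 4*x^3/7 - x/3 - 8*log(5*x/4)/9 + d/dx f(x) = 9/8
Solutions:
 f(x) = C1 - x^4/7 + x^2/6 + 8*x*log(x)/9 - 16*x*log(2)/9 + 17*x/72 + 8*x*log(5)/9


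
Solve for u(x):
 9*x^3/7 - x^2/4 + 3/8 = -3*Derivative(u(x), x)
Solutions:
 u(x) = C1 - 3*x^4/28 + x^3/36 - x/8


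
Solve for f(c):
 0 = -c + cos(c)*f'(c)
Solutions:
 f(c) = C1 + Integral(c/cos(c), c)


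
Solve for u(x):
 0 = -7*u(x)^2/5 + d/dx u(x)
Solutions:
 u(x) = -5/(C1 + 7*x)


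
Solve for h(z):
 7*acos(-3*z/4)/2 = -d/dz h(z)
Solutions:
 h(z) = C1 - 7*z*acos(-3*z/4)/2 - 7*sqrt(16 - 9*z^2)/6


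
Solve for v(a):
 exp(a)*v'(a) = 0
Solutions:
 v(a) = C1


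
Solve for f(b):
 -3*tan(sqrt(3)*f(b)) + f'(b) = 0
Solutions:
 f(b) = sqrt(3)*(pi - asin(C1*exp(3*sqrt(3)*b)))/3
 f(b) = sqrt(3)*asin(C1*exp(3*sqrt(3)*b))/3


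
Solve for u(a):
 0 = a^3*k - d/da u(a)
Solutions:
 u(a) = C1 + a^4*k/4


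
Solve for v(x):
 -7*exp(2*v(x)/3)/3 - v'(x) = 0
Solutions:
 v(x) = 3*log(-sqrt(-1/(C1 - 7*x))) - 3*log(2)/2 + 3*log(3)
 v(x) = 3*log(-1/(C1 - 7*x))/2 - 3*log(2)/2 + 3*log(3)


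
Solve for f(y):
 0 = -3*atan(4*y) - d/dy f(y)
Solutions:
 f(y) = C1 - 3*y*atan(4*y) + 3*log(16*y^2 + 1)/8


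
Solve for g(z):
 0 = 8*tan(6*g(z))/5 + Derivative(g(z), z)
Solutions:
 g(z) = -asin(C1*exp(-48*z/5))/6 + pi/6
 g(z) = asin(C1*exp(-48*z/5))/6


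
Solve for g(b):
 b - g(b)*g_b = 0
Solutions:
 g(b) = -sqrt(C1 + b^2)
 g(b) = sqrt(C1 + b^2)


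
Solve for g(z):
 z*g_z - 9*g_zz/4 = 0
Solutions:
 g(z) = C1 + C2*erfi(sqrt(2)*z/3)


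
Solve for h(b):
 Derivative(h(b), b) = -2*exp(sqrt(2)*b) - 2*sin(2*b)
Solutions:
 h(b) = C1 - sqrt(2)*exp(sqrt(2)*b) + cos(2*b)


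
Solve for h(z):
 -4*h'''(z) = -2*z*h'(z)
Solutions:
 h(z) = C1 + Integral(C2*airyai(2^(2/3)*z/2) + C3*airybi(2^(2/3)*z/2), z)


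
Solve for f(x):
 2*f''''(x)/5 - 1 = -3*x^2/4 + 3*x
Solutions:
 f(x) = C1 + C2*x + C3*x^2 + C4*x^3 - x^6/192 + x^5/16 + 5*x^4/48


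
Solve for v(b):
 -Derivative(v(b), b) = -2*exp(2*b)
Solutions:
 v(b) = C1 + exp(2*b)


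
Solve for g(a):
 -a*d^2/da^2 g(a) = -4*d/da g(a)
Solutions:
 g(a) = C1 + C2*a^5


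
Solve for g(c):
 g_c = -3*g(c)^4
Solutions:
 g(c) = (-3^(2/3) - 3*3^(1/6)*I)*(1/(C1 + 3*c))^(1/3)/6
 g(c) = (-3^(2/3) + 3*3^(1/6)*I)*(1/(C1 + 3*c))^(1/3)/6
 g(c) = (1/(C1 + 9*c))^(1/3)


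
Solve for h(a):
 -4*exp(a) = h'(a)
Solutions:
 h(a) = C1 - 4*exp(a)


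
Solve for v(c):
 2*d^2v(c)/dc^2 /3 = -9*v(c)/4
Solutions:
 v(c) = C1*sin(3*sqrt(6)*c/4) + C2*cos(3*sqrt(6)*c/4)


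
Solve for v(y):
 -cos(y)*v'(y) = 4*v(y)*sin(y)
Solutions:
 v(y) = C1*cos(y)^4


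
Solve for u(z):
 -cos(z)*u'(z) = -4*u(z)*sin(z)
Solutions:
 u(z) = C1/cos(z)^4


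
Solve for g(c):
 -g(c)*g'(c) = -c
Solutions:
 g(c) = -sqrt(C1 + c^2)
 g(c) = sqrt(C1 + c^2)


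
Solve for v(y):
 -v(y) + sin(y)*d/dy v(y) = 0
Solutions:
 v(y) = C1*sqrt(cos(y) - 1)/sqrt(cos(y) + 1)


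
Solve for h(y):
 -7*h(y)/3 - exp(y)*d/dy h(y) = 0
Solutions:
 h(y) = C1*exp(7*exp(-y)/3)


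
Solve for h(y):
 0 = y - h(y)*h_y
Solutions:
 h(y) = -sqrt(C1 + y^2)
 h(y) = sqrt(C1 + y^2)


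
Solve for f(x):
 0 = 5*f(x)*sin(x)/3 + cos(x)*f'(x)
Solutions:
 f(x) = C1*cos(x)^(5/3)


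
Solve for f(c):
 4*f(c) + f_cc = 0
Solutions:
 f(c) = C1*sin(2*c) + C2*cos(2*c)


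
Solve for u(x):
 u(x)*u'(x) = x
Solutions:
 u(x) = -sqrt(C1 + x^2)
 u(x) = sqrt(C1 + x^2)


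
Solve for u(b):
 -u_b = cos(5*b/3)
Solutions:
 u(b) = C1 - 3*sin(5*b/3)/5


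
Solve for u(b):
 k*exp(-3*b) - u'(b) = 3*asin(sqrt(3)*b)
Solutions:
 u(b) = C1 - 3*b*asin(sqrt(3)*b) - k*exp(-3*b)/3 - sqrt(3)*sqrt(1 - 3*b^2)


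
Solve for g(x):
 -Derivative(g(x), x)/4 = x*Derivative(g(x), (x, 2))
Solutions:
 g(x) = C1 + C2*x^(3/4)


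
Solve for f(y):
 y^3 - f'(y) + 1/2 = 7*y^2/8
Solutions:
 f(y) = C1 + y^4/4 - 7*y^3/24 + y/2


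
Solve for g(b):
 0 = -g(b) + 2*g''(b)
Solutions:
 g(b) = C1*exp(-sqrt(2)*b/2) + C2*exp(sqrt(2)*b/2)


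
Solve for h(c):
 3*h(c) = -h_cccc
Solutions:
 h(c) = (C1*sin(sqrt(2)*3^(1/4)*c/2) + C2*cos(sqrt(2)*3^(1/4)*c/2))*exp(-sqrt(2)*3^(1/4)*c/2) + (C3*sin(sqrt(2)*3^(1/4)*c/2) + C4*cos(sqrt(2)*3^(1/4)*c/2))*exp(sqrt(2)*3^(1/4)*c/2)


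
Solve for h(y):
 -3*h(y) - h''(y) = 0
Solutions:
 h(y) = C1*sin(sqrt(3)*y) + C2*cos(sqrt(3)*y)


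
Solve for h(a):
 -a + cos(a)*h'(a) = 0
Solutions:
 h(a) = C1 + Integral(a/cos(a), a)


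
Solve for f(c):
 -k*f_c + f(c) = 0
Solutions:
 f(c) = C1*exp(c/k)


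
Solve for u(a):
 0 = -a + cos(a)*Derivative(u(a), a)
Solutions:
 u(a) = C1 + Integral(a/cos(a), a)


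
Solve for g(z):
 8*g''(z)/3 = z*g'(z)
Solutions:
 g(z) = C1 + C2*erfi(sqrt(3)*z/4)


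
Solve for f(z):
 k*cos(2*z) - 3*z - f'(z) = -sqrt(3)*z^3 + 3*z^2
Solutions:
 f(z) = C1 + k*sin(2*z)/2 + sqrt(3)*z^4/4 - z^3 - 3*z^2/2


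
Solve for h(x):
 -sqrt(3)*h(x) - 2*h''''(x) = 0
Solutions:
 h(x) = (C1*sin(2^(1/4)*3^(1/8)*x/2) + C2*cos(2^(1/4)*3^(1/8)*x/2))*exp(-2^(1/4)*3^(1/8)*x/2) + (C3*sin(2^(1/4)*3^(1/8)*x/2) + C4*cos(2^(1/4)*3^(1/8)*x/2))*exp(2^(1/4)*3^(1/8)*x/2)


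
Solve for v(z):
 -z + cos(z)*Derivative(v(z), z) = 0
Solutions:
 v(z) = C1 + Integral(z/cos(z), z)


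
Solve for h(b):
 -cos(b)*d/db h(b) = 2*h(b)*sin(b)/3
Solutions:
 h(b) = C1*cos(b)^(2/3)


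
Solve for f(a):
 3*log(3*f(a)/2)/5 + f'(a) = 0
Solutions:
 -5*Integral(1/(-log(_y) - log(3) + log(2)), (_y, f(a)))/3 = C1 - a


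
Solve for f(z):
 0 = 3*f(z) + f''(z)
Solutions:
 f(z) = C1*sin(sqrt(3)*z) + C2*cos(sqrt(3)*z)


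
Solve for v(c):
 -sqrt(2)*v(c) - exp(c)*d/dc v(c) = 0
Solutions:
 v(c) = C1*exp(sqrt(2)*exp(-c))


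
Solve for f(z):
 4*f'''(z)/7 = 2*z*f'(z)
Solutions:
 f(z) = C1 + Integral(C2*airyai(2^(2/3)*7^(1/3)*z/2) + C3*airybi(2^(2/3)*7^(1/3)*z/2), z)


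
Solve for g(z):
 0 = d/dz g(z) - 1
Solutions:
 g(z) = C1 + z


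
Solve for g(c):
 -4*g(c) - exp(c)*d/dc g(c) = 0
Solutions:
 g(c) = C1*exp(4*exp(-c))


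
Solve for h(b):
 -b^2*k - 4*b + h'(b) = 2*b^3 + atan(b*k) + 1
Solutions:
 h(b) = C1 + b^4/2 + b^3*k/3 + 2*b^2 + b + Piecewise((b*atan(b*k) - log(b^2*k^2 + 1)/(2*k), Ne(k, 0)), (0, True))


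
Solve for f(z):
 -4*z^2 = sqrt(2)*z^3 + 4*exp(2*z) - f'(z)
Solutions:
 f(z) = C1 + sqrt(2)*z^4/4 + 4*z^3/3 + 2*exp(2*z)


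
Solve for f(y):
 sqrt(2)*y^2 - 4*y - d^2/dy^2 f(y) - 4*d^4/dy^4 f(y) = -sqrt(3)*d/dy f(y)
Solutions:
 f(y) = C1 + C2*exp(sqrt(3)*y*(-(9 + sqrt(82))^(1/3) + (9 + sqrt(82))^(-1/3))/12)*sin(y*((9 + sqrt(82))^(-1/3) + (9 + sqrt(82))^(1/3))/4) + C3*exp(sqrt(3)*y*(-(9 + sqrt(82))^(1/3) + (9 + sqrt(82))^(-1/3))/12)*cos(y*((9 + sqrt(82))^(-1/3) + (9 + sqrt(82))^(1/3))/4) + C4*exp(-sqrt(3)*y*(-(9 + sqrt(82))^(1/3) + (9 + sqrt(82))^(-1/3))/6) - sqrt(6)*y^3/9 - sqrt(2)*y^2/3 + 2*sqrt(3)*y^2/3 - 2*sqrt(6)*y/9 + 4*y/3


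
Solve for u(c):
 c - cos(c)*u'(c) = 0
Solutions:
 u(c) = C1 + Integral(c/cos(c), c)


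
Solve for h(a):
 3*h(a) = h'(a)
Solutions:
 h(a) = C1*exp(3*a)


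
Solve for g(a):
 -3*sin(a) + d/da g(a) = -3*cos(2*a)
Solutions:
 g(a) = C1 - 3*sin(2*a)/2 - 3*cos(a)


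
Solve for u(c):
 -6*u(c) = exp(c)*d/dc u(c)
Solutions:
 u(c) = C1*exp(6*exp(-c))


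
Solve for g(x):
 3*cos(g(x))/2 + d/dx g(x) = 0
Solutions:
 g(x) = pi - asin((C1 + exp(3*x))/(C1 - exp(3*x)))
 g(x) = asin((C1 + exp(3*x))/(C1 - exp(3*x)))


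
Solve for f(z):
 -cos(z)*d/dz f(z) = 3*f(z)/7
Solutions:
 f(z) = C1*(sin(z) - 1)^(3/14)/(sin(z) + 1)^(3/14)


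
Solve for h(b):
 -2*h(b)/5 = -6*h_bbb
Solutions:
 h(b) = C3*exp(15^(2/3)*b/15) + (C1*sin(3^(1/6)*5^(2/3)*b/10) + C2*cos(3^(1/6)*5^(2/3)*b/10))*exp(-15^(2/3)*b/30)


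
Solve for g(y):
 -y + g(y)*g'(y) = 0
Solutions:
 g(y) = -sqrt(C1 + y^2)
 g(y) = sqrt(C1 + y^2)


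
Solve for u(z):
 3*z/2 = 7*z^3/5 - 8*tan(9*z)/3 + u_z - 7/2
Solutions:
 u(z) = C1 - 7*z^4/20 + 3*z^2/4 + 7*z/2 - 8*log(cos(9*z))/27


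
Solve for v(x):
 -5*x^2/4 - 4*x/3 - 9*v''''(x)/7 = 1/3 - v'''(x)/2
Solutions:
 v(x) = C1 + C2*x + C3*x^2 + C4*exp(7*x/18) + x^5/24 + 163*x^4/252 + 2983*x^3/441


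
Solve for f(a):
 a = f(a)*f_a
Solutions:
 f(a) = -sqrt(C1 + a^2)
 f(a) = sqrt(C1 + a^2)


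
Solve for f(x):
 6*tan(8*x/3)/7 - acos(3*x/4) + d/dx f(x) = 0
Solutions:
 f(x) = C1 + x*acos(3*x/4) - sqrt(16 - 9*x^2)/3 + 9*log(cos(8*x/3))/28


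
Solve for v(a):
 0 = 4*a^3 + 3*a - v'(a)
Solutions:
 v(a) = C1 + a^4 + 3*a^2/2


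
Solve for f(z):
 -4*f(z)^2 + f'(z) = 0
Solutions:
 f(z) = -1/(C1 + 4*z)


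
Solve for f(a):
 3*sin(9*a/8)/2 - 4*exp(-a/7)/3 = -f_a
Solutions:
 f(a) = C1 + 4*cos(9*a/8)/3 - 28*exp(-a/7)/3


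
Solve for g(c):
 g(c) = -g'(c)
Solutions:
 g(c) = C1*exp(-c)


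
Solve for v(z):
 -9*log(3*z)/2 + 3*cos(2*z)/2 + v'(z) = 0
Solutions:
 v(z) = C1 + 9*z*log(z)/2 - 9*z/2 + 9*z*log(3)/2 - 3*sin(2*z)/4


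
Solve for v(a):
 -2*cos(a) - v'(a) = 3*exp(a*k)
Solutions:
 v(a) = C1 - 2*sin(a) - 3*exp(a*k)/k


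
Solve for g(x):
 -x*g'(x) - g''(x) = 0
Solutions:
 g(x) = C1 + C2*erf(sqrt(2)*x/2)


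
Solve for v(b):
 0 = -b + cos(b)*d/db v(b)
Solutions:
 v(b) = C1 + Integral(b/cos(b), b)


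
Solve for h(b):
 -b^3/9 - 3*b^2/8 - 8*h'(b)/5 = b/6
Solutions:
 h(b) = C1 - 5*b^4/288 - 5*b^3/64 - 5*b^2/96


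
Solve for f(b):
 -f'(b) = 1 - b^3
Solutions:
 f(b) = C1 + b^4/4 - b


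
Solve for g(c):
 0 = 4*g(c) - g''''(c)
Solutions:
 g(c) = C1*exp(-sqrt(2)*c) + C2*exp(sqrt(2)*c) + C3*sin(sqrt(2)*c) + C4*cos(sqrt(2)*c)


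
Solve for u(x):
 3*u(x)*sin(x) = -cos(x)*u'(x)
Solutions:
 u(x) = C1*cos(x)^3


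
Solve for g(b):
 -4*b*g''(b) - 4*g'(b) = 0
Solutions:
 g(b) = C1 + C2*log(b)


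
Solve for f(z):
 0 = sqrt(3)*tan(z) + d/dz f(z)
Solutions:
 f(z) = C1 + sqrt(3)*log(cos(z))


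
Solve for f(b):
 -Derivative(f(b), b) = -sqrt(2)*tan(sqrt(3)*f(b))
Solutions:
 f(b) = sqrt(3)*(pi - asin(C1*exp(sqrt(6)*b)))/3
 f(b) = sqrt(3)*asin(C1*exp(sqrt(6)*b))/3


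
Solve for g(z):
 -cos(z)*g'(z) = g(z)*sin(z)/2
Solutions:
 g(z) = C1*sqrt(cos(z))


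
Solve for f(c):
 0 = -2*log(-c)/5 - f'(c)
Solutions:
 f(c) = C1 - 2*c*log(-c)/5 + 2*c/5


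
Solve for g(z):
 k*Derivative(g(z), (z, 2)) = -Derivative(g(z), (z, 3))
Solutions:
 g(z) = C1 + C2*z + C3*exp(-k*z)


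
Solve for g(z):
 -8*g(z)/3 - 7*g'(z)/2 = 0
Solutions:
 g(z) = C1*exp(-16*z/21)


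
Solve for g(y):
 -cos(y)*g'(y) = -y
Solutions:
 g(y) = C1 + Integral(y/cos(y), y)


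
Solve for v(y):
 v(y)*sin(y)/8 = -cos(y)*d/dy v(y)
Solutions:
 v(y) = C1*cos(y)^(1/8)


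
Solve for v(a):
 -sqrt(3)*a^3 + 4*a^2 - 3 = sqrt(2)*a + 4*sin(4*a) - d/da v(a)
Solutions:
 v(a) = C1 + sqrt(3)*a^4/4 - 4*a^3/3 + sqrt(2)*a^2/2 + 3*a - cos(4*a)


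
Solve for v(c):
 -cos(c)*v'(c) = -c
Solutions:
 v(c) = C1 + Integral(c/cos(c), c)


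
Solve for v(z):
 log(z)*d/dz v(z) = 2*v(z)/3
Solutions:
 v(z) = C1*exp(2*li(z)/3)


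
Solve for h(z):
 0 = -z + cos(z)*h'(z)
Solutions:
 h(z) = C1 + Integral(z/cos(z), z)


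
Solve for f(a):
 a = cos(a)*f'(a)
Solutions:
 f(a) = C1 + Integral(a/cos(a), a)


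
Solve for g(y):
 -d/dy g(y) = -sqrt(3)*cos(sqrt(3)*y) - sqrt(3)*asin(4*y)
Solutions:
 g(y) = C1 + sqrt(3)*(y*asin(4*y) + sqrt(1 - 16*y^2)/4) + sin(sqrt(3)*y)


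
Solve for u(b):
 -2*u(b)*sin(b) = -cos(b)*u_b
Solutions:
 u(b) = C1/cos(b)^2


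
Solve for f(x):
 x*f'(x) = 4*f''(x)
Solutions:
 f(x) = C1 + C2*erfi(sqrt(2)*x/4)


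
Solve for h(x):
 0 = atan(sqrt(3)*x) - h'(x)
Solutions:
 h(x) = C1 + x*atan(sqrt(3)*x) - sqrt(3)*log(3*x^2 + 1)/6


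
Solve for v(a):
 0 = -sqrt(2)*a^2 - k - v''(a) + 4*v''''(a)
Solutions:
 v(a) = C1 + C2*a + C3*exp(-a/2) + C4*exp(a/2) - sqrt(2)*a^4/12 + a^2*(-k/2 - 4*sqrt(2))


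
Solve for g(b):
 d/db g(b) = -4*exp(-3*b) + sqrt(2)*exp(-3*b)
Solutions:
 g(b) = C1 - sqrt(2)*exp(-3*b)/3 + 4*exp(-3*b)/3


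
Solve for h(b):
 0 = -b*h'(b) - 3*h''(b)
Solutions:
 h(b) = C1 + C2*erf(sqrt(6)*b/6)


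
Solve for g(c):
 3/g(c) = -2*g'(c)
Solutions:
 g(c) = -sqrt(C1 - 3*c)
 g(c) = sqrt(C1 - 3*c)


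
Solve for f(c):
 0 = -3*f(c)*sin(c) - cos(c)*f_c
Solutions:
 f(c) = C1*cos(c)^3


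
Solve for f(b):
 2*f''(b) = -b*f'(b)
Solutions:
 f(b) = C1 + C2*erf(b/2)


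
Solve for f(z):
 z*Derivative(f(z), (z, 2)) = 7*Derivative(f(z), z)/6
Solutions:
 f(z) = C1 + C2*z^(13/6)


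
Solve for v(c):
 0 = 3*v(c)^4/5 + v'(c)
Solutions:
 v(c) = 5^(1/3)*(1/(C1 + 9*c))^(1/3)
 v(c) = 5^(1/3)*(-3^(2/3) - 3*3^(1/6)*I)*(1/(C1 + 3*c))^(1/3)/6
 v(c) = 5^(1/3)*(-3^(2/3) + 3*3^(1/6)*I)*(1/(C1 + 3*c))^(1/3)/6


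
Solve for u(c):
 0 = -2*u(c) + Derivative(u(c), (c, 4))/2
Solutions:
 u(c) = C1*exp(-sqrt(2)*c) + C2*exp(sqrt(2)*c) + C3*sin(sqrt(2)*c) + C4*cos(sqrt(2)*c)


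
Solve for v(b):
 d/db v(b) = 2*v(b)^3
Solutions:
 v(b) = -sqrt(2)*sqrt(-1/(C1 + 2*b))/2
 v(b) = sqrt(2)*sqrt(-1/(C1 + 2*b))/2


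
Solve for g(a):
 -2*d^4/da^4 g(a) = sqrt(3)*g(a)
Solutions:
 g(a) = (C1*sin(2^(1/4)*3^(1/8)*a/2) + C2*cos(2^(1/4)*3^(1/8)*a/2))*exp(-2^(1/4)*3^(1/8)*a/2) + (C3*sin(2^(1/4)*3^(1/8)*a/2) + C4*cos(2^(1/4)*3^(1/8)*a/2))*exp(2^(1/4)*3^(1/8)*a/2)


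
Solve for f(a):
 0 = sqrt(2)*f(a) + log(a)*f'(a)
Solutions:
 f(a) = C1*exp(-sqrt(2)*li(a))


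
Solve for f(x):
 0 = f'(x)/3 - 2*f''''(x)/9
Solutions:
 f(x) = C1 + C4*exp(2^(2/3)*3^(1/3)*x/2) + (C2*sin(2^(2/3)*3^(5/6)*x/4) + C3*cos(2^(2/3)*3^(5/6)*x/4))*exp(-2^(2/3)*3^(1/3)*x/4)


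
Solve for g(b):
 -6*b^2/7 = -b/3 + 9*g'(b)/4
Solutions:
 g(b) = C1 - 8*b^3/63 + 2*b^2/27


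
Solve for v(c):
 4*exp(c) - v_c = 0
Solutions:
 v(c) = C1 + 4*exp(c)


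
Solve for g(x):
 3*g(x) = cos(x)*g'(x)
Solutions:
 g(x) = C1*(sin(x) + 1)^(3/2)/(sin(x) - 1)^(3/2)


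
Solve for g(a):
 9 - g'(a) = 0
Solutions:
 g(a) = C1 + 9*a


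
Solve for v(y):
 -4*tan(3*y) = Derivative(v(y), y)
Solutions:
 v(y) = C1 + 4*log(cos(3*y))/3


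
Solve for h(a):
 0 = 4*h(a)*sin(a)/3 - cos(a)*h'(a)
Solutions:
 h(a) = C1/cos(a)^(4/3)


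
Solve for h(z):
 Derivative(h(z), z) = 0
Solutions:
 h(z) = C1


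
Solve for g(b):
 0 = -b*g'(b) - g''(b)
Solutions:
 g(b) = C1 + C2*erf(sqrt(2)*b/2)


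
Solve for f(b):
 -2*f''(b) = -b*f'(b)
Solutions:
 f(b) = C1 + C2*erfi(b/2)


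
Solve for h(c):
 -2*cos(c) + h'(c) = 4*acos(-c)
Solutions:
 h(c) = C1 + 4*c*acos(-c) + 4*sqrt(1 - c^2) + 2*sin(c)


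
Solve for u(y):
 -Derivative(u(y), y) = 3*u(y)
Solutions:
 u(y) = C1*exp(-3*y)


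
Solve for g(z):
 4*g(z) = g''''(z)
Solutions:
 g(z) = C1*exp(-sqrt(2)*z) + C2*exp(sqrt(2)*z) + C3*sin(sqrt(2)*z) + C4*cos(sqrt(2)*z)


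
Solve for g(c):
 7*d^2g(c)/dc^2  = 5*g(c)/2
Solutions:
 g(c) = C1*exp(-sqrt(70)*c/14) + C2*exp(sqrt(70)*c/14)


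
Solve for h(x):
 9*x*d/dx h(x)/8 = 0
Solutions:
 h(x) = C1


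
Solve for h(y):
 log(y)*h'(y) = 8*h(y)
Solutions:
 h(y) = C1*exp(8*li(y))


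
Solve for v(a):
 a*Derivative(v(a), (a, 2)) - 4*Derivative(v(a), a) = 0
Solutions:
 v(a) = C1 + C2*a^5


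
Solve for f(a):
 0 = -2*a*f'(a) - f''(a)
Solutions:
 f(a) = C1 + C2*erf(a)


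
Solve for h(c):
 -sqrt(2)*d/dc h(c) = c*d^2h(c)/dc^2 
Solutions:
 h(c) = C1 + C2*c^(1 - sqrt(2))


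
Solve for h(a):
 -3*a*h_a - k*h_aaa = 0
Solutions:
 h(a) = C1 + Integral(C2*airyai(3^(1/3)*a*(-1/k)^(1/3)) + C3*airybi(3^(1/3)*a*(-1/k)^(1/3)), a)


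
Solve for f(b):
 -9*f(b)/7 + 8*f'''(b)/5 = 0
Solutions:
 f(b) = C3*exp(45^(1/3)*7^(2/3)*b/14) + (C1*sin(3*3^(1/6)*5^(1/3)*7^(2/3)*b/28) + C2*cos(3*3^(1/6)*5^(1/3)*7^(2/3)*b/28))*exp(-45^(1/3)*7^(2/3)*b/28)


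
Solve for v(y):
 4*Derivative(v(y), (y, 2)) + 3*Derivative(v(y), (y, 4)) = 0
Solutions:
 v(y) = C1 + C2*y + C3*sin(2*sqrt(3)*y/3) + C4*cos(2*sqrt(3)*y/3)


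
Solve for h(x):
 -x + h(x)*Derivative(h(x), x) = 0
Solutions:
 h(x) = -sqrt(C1 + x^2)
 h(x) = sqrt(C1 + x^2)


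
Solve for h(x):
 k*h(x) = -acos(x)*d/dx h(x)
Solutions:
 h(x) = C1*exp(-k*Integral(1/acos(x), x))


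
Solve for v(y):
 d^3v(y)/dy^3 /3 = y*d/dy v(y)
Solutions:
 v(y) = C1 + Integral(C2*airyai(3^(1/3)*y) + C3*airybi(3^(1/3)*y), y)


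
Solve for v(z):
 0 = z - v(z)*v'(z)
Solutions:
 v(z) = -sqrt(C1 + z^2)
 v(z) = sqrt(C1 + z^2)


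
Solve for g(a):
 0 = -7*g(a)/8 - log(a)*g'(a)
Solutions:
 g(a) = C1*exp(-7*li(a)/8)


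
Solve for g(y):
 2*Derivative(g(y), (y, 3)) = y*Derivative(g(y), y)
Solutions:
 g(y) = C1 + Integral(C2*airyai(2^(2/3)*y/2) + C3*airybi(2^(2/3)*y/2), y)


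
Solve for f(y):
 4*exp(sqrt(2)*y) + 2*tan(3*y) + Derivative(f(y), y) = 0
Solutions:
 f(y) = C1 - 2*sqrt(2)*exp(sqrt(2)*y) + 2*log(cos(3*y))/3


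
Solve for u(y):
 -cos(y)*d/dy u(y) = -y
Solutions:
 u(y) = C1 + Integral(y/cos(y), y)


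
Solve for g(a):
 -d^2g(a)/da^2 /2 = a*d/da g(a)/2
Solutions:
 g(a) = C1 + C2*erf(sqrt(2)*a/2)


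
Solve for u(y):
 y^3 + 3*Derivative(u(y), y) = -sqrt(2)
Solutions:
 u(y) = C1 - y^4/12 - sqrt(2)*y/3


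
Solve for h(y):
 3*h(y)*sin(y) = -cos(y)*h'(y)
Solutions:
 h(y) = C1*cos(y)^3


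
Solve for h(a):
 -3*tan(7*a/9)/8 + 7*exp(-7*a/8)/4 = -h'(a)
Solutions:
 h(a) = C1 + 27*log(tan(7*a/9)^2 + 1)/112 + 2*exp(-7*a/8)


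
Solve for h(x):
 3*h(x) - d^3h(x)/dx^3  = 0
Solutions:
 h(x) = C3*exp(3^(1/3)*x) + (C1*sin(3^(5/6)*x/2) + C2*cos(3^(5/6)*x/2))*exp(-3^(1/3)*x/2)


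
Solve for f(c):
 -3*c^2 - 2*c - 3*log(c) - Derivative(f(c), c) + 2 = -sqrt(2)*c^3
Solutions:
 f(c) = C1 + sqrt(2)*c^4/4 - c^3 - c^2 - 3*c*log(c) + 5*c


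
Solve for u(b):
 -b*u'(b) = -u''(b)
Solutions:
 u(b) = C1 + C2*erfi(sqrt(2)*b/2)


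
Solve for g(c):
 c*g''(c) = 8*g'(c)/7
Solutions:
 g(c) = C1 + C2*c^(15/7)


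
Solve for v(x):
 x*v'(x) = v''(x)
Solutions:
 v(x) = C1 + C2*erfi(sqrt(2)*x/2)


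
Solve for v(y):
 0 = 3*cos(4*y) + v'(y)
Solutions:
 v(y) = C1 - 3*sin(4*y)/4


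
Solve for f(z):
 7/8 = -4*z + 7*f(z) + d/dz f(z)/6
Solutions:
 f(z) = C1*exp(-42*z) + 4*z/7 + 131/1176


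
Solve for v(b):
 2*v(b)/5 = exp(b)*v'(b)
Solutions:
 v(b) = C1*exp(-2*exp(-b)/5)


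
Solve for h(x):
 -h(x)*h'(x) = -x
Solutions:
 h(x) = -sqrt(C1 + x^2)
 h(x) = sqrt(C1 + x^2)


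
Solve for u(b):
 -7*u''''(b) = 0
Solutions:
 u(b) = C1 + C2*b + C3*b^2 + C4*b^3


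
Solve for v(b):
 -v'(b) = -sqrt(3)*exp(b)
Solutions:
 v(b) = C1 + sqrt(3)*exp(b)


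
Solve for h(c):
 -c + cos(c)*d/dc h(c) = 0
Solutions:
 h(c) = C1 + Integral(c/cos(c), c)


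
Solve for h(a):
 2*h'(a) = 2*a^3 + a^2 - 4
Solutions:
 h(a) = C1 + a^4/4 + a^3/6 - 2*a


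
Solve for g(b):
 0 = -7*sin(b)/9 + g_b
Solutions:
 g(b) = C1 - 7*cos(b)/9


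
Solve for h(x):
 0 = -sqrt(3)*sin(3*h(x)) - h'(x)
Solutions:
 h(x) = -acos((-C1 - exp(6*sqrt(3)*x))/(C1 - exp(6*sqrt(3)*x)))/3 + 2*pi/3
 h(x) = acos((-C1 - exp(6*sqrt(3)*x))/(C1 - exp(6*sqrt(3)*x)))/3


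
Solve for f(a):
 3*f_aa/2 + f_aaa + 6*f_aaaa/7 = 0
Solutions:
 f(a) = C1 + C2*a + (C3*sin(sqrt(203)*a/12) + C4*cos(sqrt(203)*a/12))*exp(-7*a/12)


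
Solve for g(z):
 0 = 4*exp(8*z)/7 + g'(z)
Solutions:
 g(z) = C1 - exp(8*z)/14


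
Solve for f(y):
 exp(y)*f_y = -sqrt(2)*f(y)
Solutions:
 f(y) = C1*exp(sqrt(2)*exp(-y))


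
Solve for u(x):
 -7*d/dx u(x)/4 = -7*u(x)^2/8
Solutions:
 u(x) = -2/(C1 + x)


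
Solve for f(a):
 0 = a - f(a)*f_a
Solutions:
 f(a) = -sqrt(C1 + a^2)
 f(a) = sqrt(C1 + a^2)


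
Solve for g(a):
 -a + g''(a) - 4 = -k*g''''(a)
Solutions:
 g(a) = C1 + C2*a + C3*exp(-a*sqrt(-1/k)) + C4*exp(a*sqrt(-1/k)) + a^3/6 + 2*a^2


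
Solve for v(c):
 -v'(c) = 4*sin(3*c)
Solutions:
 v(c) = C1 + 4*cos(3*c)/3


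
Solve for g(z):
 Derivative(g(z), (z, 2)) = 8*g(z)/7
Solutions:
 g(z) = C1*exp(-2*sqrt(14)*z/7) + C2*exp(2*sqrt(14)*z/7)


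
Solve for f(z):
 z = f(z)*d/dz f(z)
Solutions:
 f(z) = -sqrt(C1 + z^2)
 f(z) = sqrt(C1 + z^2)


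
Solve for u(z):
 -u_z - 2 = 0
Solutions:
 u(z) = C1 - 2*z


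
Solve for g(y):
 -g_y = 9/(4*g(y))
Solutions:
 g(y) = -sqrt(C1 - 18*y)/2
 g(y) = sqrt(C1 - 18*y)/2


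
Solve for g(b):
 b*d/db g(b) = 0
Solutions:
 g(b) = C1


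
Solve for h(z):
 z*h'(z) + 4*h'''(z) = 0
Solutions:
 h(z) = C1 + Integral(C2*airyai(-2^(1/3)*z/2) + C3*airybi(-2^(1/3)*z/2), z)


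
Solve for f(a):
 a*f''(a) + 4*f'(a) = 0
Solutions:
 f(a) = C1 + C2/a^3


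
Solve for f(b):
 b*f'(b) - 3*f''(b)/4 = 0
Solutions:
 f(b) = C1 + C2*erfi(sqrt(6)*b/3)


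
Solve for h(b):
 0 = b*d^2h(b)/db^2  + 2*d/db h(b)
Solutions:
 h(b) = C1 + C2/b


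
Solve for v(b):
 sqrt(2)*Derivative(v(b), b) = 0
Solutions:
 v(b) = C1


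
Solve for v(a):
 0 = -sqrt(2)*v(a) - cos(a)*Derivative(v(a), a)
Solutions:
 v(a) = C1*(sin(a) - 1)^(sqrt(2)/2)/(sin(a) + 1)^(sqrt(2)/2)


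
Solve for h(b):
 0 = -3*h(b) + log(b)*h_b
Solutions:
 h(b) = C1*exp(3*li(b))


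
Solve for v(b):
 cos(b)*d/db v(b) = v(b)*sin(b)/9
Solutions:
 v(b) = C1/cos(b)^(1/9)


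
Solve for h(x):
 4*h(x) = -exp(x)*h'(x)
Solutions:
 h(x) = C1*exp(4*exp(-x))


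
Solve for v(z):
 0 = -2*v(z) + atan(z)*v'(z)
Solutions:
 v(z) = C1*exp(2*Integral(1/atan(z), z))


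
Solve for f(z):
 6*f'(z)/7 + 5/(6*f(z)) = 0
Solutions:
 f(z) = -sqrt(C1 - 70*z)/6
 f(z) = sqrt(C1 - 70*z)/6


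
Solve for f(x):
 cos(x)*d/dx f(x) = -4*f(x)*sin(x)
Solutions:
 f(x) = C1*cos(x)^4


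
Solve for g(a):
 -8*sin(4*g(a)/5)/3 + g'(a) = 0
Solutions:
 -8*a/3 + 5*log(cos(4*g(a)/5) - 1)/8 - 5*log(cos(4*g(a)/5) + 1)/8 = C1


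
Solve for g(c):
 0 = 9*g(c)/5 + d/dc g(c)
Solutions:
 g(c) = C1*exp(-9*c/5)


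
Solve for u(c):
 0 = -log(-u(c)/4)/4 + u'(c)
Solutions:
 -4*Integral(1/(log(-_y) - 2*log(2)), (_y, u(c))) = C1 - c


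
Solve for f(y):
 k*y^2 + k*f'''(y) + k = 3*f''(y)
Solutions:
 f(y) = C1 + C2*y + C3*exp(3*y/k) + k^2*y^3/27 + k*y^4/36 + k*y^2*(2*k^2 + 9)/54


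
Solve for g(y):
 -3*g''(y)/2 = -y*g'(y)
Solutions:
 g(y) = C1 + C2*erfi(sqrt(3)*y/3)


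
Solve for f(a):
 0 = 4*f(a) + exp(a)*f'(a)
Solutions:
 f(a) = C1*exp(4*exp(-a))


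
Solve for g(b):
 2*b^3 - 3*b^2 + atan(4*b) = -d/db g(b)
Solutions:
 g(b) = C1 - b^4/2 + b^3 - b*atan(4*b) + log(16*b^2 + 1)/8


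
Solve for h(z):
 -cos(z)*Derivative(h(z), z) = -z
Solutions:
 h(z) = C1 + Integral(z/cos(z), z)


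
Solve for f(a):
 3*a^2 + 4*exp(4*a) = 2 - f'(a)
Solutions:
 f(a) = C1 - a^3 + 2*a - exp(4*a)


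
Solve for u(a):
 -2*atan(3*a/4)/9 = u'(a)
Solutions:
 u(a) = C1 - 2*a*atan(3*a/4)/9 + 4*log(9*a^2 + 16)/27


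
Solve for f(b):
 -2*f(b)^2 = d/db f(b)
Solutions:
 f(b) = 1/(C1 + 2*b)


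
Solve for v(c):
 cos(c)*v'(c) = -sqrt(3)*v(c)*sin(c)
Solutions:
 v(c) = C1*cos(c)^(sqrt(3))


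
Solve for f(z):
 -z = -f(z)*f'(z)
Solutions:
 f(z) = -sqrt(C1 + z^2)
 f(z) = sqrt(C1 + z^2)


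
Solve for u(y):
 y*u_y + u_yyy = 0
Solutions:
 u(y) = C1 + Integral(C2*airyai(-y) + C3*airybi(-y), y)


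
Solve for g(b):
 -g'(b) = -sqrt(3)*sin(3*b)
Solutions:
 g(b) = C1 - sqrt(3)*cos(3*b)/3


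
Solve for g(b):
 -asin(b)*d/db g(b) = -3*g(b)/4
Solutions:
 g(b) = C1*exp(3*Integral(1/asin(b), b)/4)


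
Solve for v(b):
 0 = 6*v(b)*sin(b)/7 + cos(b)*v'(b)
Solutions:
 v(b) = C1*cos(b)^(6/7)


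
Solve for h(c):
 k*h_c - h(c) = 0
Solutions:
 h(c) = C1*exp(c/k)


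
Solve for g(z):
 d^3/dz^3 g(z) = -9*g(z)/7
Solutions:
 g(z) = C3*exp(-21^(2/3)*z/7) + (C1*sin(3*3^(1/6)*7^(2/3)*z/14) + C2*cos(3*3^(1/6)*7^(2/3)*z/14))*exp(21^(2/3)*z/14)


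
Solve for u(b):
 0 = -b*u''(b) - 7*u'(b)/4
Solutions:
 u(b) = C1 + C2/b^(3/4)


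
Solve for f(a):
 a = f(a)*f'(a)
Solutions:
 f(a) = -sqrt(C1 + a^2)
 f(a) = sqrt(C1 + a^2)


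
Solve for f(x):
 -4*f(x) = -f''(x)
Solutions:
 f(x) = C1*exp(-2*x) + C2*exp(2*x)


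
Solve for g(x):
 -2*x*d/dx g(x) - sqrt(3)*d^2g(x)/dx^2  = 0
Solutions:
 g(x) = C1 + C2*erf(3^(3/4)*x/3)


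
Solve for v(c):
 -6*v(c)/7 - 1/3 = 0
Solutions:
 v(c) = -7/18


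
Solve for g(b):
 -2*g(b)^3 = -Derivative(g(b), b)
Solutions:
 g(b) = -sqrt(2)*sqrt(-1/(C1 + 2*b))/2
 g(b) = sqrt(2)*sqrt(-1/(C1 + 2*b))/2


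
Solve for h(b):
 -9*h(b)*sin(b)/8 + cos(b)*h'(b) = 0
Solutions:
 h(b) = C1/cos(b)^(9/8)


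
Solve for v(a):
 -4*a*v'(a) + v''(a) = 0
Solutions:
 v(a) = C1 + C2*erfi(sqrt(2)*a)


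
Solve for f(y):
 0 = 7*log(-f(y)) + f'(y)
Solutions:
 -li(-f(y)) = C1 - 7*y


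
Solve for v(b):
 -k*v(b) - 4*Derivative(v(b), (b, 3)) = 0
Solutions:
 v(b) = C1*exp(2^(1/3)*b*(-k)^(1/3)/2) + C2*exp(2^(1/3)*b*(-k)^(1/3)*(-1 + sqrt(3)*I)/4) + C3*exp(-2^(1/3)*b*(-k)^(1/3)*(1 + sqrt(3)*I)/4)


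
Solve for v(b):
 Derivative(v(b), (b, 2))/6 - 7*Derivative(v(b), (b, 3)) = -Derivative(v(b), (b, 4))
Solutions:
 v(b) = C1 + C2*b + C3*exp(b*(21 - sqrt(435))/6) + C4*exp(b*(sqrt(435) + 21)/6)


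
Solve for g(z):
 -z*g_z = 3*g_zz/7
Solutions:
 g(z) = C1 + C2*erf(sqrt(42)*z/6)


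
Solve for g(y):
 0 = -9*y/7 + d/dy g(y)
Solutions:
 g(y) = C1 + 9*y^2/14


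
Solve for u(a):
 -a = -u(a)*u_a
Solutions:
 u(a) = -sqrt(C1 + a^2)
 u(a) = sqrt(C1 + a^2)


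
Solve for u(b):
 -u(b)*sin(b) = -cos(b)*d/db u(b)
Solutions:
 u(b) = C1/cos(b)


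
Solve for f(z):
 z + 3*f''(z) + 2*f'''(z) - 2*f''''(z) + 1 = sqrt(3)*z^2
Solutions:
 f(z) = C1 + C2*z + C3*exp(z*(1 - sqrt(7))/2) + C4*exp(z*(1 + sqrt(7))/2) + sqrt(3)*z^4/36 + z^3*(-4*sqrt(3) - 3)/54 + z^2*(-3 + 20*sqrt(3))/54


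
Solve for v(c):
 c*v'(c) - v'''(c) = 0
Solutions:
 v(c) = C1 + Integral(C2*airyai(c) + C3*airybi(c), c)


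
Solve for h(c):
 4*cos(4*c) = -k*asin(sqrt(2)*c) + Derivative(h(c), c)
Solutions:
 h(c) = C1 + k*(c*asin(sqrt(2)*c) + sqrt(2)*sqrt(1 - 2*c^2)/2) + sin(4*c)


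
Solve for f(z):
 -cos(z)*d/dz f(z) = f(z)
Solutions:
 f(z) = C1*sqrt(sin(z) - 1)/sqrt(sin(z) + 1)


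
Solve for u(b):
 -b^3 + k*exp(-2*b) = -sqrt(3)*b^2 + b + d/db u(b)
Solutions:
 u(b) = C1 - b^4/4 + sqrt(3)*b^3/3 - b^2/2 - k*exp(-2*b)/2


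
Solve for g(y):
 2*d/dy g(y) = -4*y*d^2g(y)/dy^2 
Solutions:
 g(y) = C1 + C2*sqrt(y)


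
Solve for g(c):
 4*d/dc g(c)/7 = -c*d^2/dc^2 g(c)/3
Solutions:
 g(c) = C1 + C2/c^(5/7)


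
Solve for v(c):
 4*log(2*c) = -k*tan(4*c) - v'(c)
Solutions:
 v(c) = C1 - 4*c*log(c) - 4*c*log(2) + 4*c + k*log(cos(4*c))/4


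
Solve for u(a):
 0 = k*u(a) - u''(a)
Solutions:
 u(a) = C1*exp(-a*sqrt(k)) + C2*exp(a*sqrt(k))


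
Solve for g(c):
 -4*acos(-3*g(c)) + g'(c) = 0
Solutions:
 Integral(1/acos(-3*_y), (_y, g(c))) = C1 + 4*c


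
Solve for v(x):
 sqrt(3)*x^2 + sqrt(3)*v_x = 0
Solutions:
 v(x) = C1 - x^3/3


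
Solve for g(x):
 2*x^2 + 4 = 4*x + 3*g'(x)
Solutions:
 g(x) = C1 + 2*x^3/9 - 2*x^2/3 + 4*x/3


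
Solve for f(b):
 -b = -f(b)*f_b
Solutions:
 f(b) = -sqrt(C1 + b^2)
 f(b) = sqrt(C1 + b^2)


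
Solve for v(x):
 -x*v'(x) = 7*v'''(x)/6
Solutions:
 v(x) = C1 + Integral(C2*airyai(-6^(1/3)*7^(2/3)*x/7) + C3*airybi(-6^(1/3)*7^(2/3)*x/7), x)


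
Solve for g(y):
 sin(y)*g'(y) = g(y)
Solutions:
 g(y) = C1*sqrt(cos(y) - 1)/sqrt(cos(y) + 1)


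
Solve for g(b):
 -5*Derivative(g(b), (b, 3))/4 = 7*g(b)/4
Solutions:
 g(b) = C3*exp(-5^(2/3)*7^(1/3)*b/5) + (C1*sin(sqrt(3)*5^(2/3)*7^(1/3)*b/10) + C2*cos(sqrt(3)*5^(2/3)*7^(1/3)*b/10))*exp(5^(2/3)*7^(1/3)*b/10)


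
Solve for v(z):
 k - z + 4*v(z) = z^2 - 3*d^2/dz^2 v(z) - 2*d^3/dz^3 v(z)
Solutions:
 v(z) = C3*exp(-2*z) - k/4 + z^2/4 + z/4 + (C1*sin(sqrt(15)*z/4) + C2*cos(sqrt(15)*z/4))*exp(z/4) - 3/8


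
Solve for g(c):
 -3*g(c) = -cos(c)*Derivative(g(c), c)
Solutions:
 g(c) = C1*(sin(c) + 1)^(3/2)/(sin(c) - 1)^(3/2)


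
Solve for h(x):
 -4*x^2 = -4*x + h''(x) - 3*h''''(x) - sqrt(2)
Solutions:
 h(x) = C1 + C2*x + C3*exp(-sqrt(3)*x/3) + C4*exp(sqrt(3)*x/3) - x^4/3 + 2*x^3/3 + x^2*(-12 + sqrt(2)/2)


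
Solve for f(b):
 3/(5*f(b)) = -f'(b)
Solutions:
 f(b) = -sqrt(C1 - 30*b)/5
 f(b) = sqrt(C1 - 30*b)/5


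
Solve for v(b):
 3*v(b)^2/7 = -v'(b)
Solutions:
 v(b) = 7/(C1 + 3*b)


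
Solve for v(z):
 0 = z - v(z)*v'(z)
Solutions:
 v(z) = -sqrt(C1 + z^2)
 v(z) = sqrt(C1 + z^2)


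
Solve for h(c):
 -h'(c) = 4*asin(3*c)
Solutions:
 h(c) = C1 - 4*c*asin(3*c) - 4*sqrt(1 - 9*c^2)/3


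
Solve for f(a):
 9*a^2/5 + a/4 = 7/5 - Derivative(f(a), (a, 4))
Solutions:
 f(a) = C1 + C2*a + C3*a^2 + C4*a^3 - a^6/200 - a^5/480 + 7*a^4/120


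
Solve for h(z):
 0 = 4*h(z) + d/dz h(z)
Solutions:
 h(z) = C1*exp(-4*z)


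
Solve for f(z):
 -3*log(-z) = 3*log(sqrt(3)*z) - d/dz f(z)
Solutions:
 f(z) = C1 + 6*z*log(z) + z*(-6 + 3*log(3)/2 + 3*I*pi)
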